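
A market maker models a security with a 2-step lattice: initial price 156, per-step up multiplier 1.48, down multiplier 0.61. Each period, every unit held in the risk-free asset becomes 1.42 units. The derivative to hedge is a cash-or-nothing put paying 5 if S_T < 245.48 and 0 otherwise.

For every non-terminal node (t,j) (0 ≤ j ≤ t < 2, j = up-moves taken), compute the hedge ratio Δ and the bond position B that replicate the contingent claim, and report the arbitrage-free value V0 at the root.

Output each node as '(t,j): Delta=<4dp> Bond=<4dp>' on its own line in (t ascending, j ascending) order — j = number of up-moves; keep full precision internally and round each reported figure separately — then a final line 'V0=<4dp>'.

Under the risk-neutral measure, an up-move has probability p* = (R−d)/(u−d) = 0.9310 and values discount at R = 1.42.
Terminal payoffs: V(2,0)=5.0000, V(2,1)=5.0000, V(2,2)=0.0000
Node (1,0) S=95.1600: V=(p*·5.0000+(1−p*)·5.0000)/1.42=3.5211; Δ=(5.0000−5.0000)/(140.8368−58.0476)=0.0000; B=V−Δ·S=3.5211
Node (1,1) S=230.8800: V=(p*·0.0000+(1−p*)·5.0000)/1.42=0.2428; Δ=(0.0000−5.0000)/(341.7024−140.8368)=-0.0249; B=V−Δ·S=5.9900
Node (0,0) S=156.0000: V=(p*·0.2428+(1−p*)·3.5211)/1.42=0.3302; Δ=(0.2428−3.5211)/(230.8800−95.1600)=-0.0242; B=V−Δ·S=4.0984
The time-0 hedge costs 0.3302, which is the no-arbitrage price.

(0,0): Delta=-0.0242 Bond=4.0984
(1,0): Delta=0.0000 Bond=3.5211
(1,1): Delta=-0.0249 Bond=5.9900
V0=0.3302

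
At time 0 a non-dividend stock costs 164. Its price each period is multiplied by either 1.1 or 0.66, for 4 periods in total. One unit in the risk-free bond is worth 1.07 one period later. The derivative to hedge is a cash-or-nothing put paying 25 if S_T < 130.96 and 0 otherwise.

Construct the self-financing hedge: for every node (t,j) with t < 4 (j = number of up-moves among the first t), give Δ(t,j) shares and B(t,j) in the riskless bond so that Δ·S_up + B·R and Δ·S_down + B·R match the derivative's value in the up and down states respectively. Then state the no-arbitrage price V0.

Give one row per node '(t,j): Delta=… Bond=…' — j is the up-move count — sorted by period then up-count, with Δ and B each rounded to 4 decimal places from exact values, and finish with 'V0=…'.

(0,0): Delta=-0.0502 Bond=8.7222
(1,0): Delta=-0.3981 Bond=46.9867
(1,1): Delta=-0.0350 Bond=6.5776
(2,0): Delta=0.0000 Bond=21.8360
(2,1): Delta=-0.4156 Bond=52.3567
(2,2): Delta=-0.0182 Bond=3.7220
(3,0): Delta=0.0000 Bond=23.3645
(3,1): Delta=0.0000 Bond=23.3645
(3,2): Delta=-0.4338 Bond=58.4112
(3,3): Delta=0.0000 Bond=0.0000
V0=0.4849

Risk-neutral probability p* = (R−d)/(u−d) = (1.07−0.66)/(1.1−0.66) = 0.9318.
Terminal payoffs: V(4,0)=25.0000, V(4,1)=25.0000, V(4,2)=25.0000, V(4,3)=0.0000, V(4,4)=0.0000
  t=3,j=0: stock 47.1493 → up 51.8643 (V=25.0000), down 31.1186 (V=25.0000). Price 23.3645; hedge Δ=0.0000, bond B=23.3645.
  t=3,j=1: stock 78.5822 → up 86.4405 (V=25.0000), down 51.8643 (V=25.0000). Price 23.3645; hedge Δ=0.0000, bond B=23.3645.
  t=3,j=2: stock 130.9704 → up 144.0674 (V=0.0000), down 86.4405 (V=25.0000). Price 1.5930; hedge Δ=-0.4338, bond B=58.4112.
  t=3,j=3: stock 218.2840 → up 240.1124 (V=0.0000), down 144.0674 (V=0.0000). Price 0.0000; hedge Δ=0.0000, bond B=0.0000.
  t=2,j=0: stock 71.4384 → up 78.5822 (V=23.3645), down 47.1493 (V=23.3645). Price 21.8360; hedge Δ=0.0000, bond B=21.8360.
  t=2,j=1: stock 119.0640 → up 130.9704 (V=1.5930), down 78.5822 (V=23.3645). Price 2.8761; hedge Δ=-0.4156, bond B=52.3567.
  t=2,j=2: stock 198.4400 → up 218.2840 (V=0.0000), down 130.9704 (V=1.5930). Price 0.1015; hedge Δ=-0.0182, bond B=3.7220.
  t=1,j=0: stock 108.2400 → up 119.0640 (V=2.8761), down 71.4384 (V=21.8360). Price 3.8961; hedge Δ=-0.3981, bond B=46.9867.
  t=1,j=1: stock 180.4000 → up 198.4400 (V=0.1015), down 119.0640 (V=2.8761). Price 0.2717; hedge Δ=-0.0350, bond B=6.5776.
  t=0,j=0: stock 164.0000 → up 180.4000 (V=0.2717), down 108.2400 (V=3.8961). Price 0.4849; hedge Δ=-0.0502, bond B=8.7222.
Check: Δ(0,0)·S0 + B(0,0) = 0.4849 = V0.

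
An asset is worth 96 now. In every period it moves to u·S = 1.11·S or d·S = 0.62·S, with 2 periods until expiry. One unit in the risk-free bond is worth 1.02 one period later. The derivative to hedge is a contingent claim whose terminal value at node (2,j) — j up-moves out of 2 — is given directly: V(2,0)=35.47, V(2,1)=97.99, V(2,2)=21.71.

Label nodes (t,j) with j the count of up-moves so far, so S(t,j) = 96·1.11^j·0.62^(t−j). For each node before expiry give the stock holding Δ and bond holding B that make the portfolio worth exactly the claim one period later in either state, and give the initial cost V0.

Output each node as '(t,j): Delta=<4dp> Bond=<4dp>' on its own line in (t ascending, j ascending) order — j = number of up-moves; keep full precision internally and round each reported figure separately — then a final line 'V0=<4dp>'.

(0,0): Delta=-1.0585 Bond=144.9123
(1,0): Delta=2.1437 Bond=-42.7813
(1,1): Delta=-1.4609 Bond=190.6937
V0=43.2994

The replicating-portfolio and risk-neutral prices coincide; use p* = (1.02−0.62)/(1.11−0.62) = 0.8163 for the latter.
Payoff layer (t=2): V(2,0)=35.4700, V(2,1)=97.9900, V(2,2)=21.7100
(1,0): S=59.5200. Δ = (V_up−V_dn)/(S_up−S_dn) = (97.9900−35.4700)/(66.0672−36.9024) = 2.1437. V = [p*·97.9900 + (1−p*)·35.4700]/1.02 = 84.8105. B = V − Δ·S = -42.7813.
(1,1): S=106.5600. Δ = (V_up−V_dn)/(S_up−S_dn) = (21.7100−97.9900)/(118.2816−66.0672) = -1.4609. V = [p*·21.7100 + (1−p*)·97.9900]/1.02 = 35.0202. B = V − Δ·S = 190.6937.
(0,0): S=96.0000. Δ = (V_up−V_dn)/(S_up−S_dn) = (35.0202−84.8105)/(106.5600−59.5200) = -1.0585. V = [p*·35.0202 + (1−p*)·84.8105]/1.02 = 43.2994. B = V − Δ·S = 144.9123.
Each (Δ,B) replicates both successor values, so the strategy is self-financing and V0 is arbitrage-free.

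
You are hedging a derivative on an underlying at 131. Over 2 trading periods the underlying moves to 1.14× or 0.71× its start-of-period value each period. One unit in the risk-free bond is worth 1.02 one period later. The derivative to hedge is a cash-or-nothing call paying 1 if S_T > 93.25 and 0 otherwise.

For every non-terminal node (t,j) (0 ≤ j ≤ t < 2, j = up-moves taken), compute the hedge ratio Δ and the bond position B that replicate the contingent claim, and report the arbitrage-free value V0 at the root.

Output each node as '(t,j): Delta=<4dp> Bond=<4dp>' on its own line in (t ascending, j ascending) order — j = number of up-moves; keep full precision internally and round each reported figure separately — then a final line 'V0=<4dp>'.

(0,0): Delta=0.0049 Bond=0.2500
(1,0): Delta=0.0250 Bond=-1.6188
(1,1): Delta=0.0000 Bond=0.9804
V0=0.8863

Since d<R<u, set p* = (R−d)/(u−d) = 0.7209; price each node as the discounted p*-expectation of its children.
Terminal payoffs: V(2,0)=0.0000, V(2,1)=1.0000, V(2,2)=1.0000
Node (1,0) S=93.0100: V=(p*·1.0000+(1−p*)·0.0000)/1.02=0.7068; Δ=(1.0000−0.0000)/(106.0314−66.0371)=0.0250; B=V−Δ·S=-1.6188
Node (1,1) S=149.3400: V=(p*·1.0000+(1−p*)·1.0000)/1.02=0.9804; Δ=(1.0000−1.0000)/(170.2476−106.0314)=0.0000; B=V−Δ·S=0.9804
Node (0,0) S=131.0000: V=(p*·0.9804+(1−p*)·0.7068)/1.02=0.8863; Δ=(0.9804−0.7068)/(149.3400−93.0100)=0.0049; B=V−Δ·S=0.2500
Check: Δ(0,0)·S0 + B(0,0) = 0.8863 = V0.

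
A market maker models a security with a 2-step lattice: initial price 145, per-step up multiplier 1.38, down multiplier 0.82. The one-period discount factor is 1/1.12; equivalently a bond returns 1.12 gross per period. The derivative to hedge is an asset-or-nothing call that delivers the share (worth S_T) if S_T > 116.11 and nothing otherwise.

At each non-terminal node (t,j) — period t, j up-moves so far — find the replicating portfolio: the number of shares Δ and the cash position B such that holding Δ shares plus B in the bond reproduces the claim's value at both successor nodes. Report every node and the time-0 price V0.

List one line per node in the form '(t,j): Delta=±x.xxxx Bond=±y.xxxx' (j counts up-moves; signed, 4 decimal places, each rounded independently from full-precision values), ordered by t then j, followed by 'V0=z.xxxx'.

Risk-neutral probability p* = (R−d)/(u−d) = (1.12−0.82)/(1.38−0.82) = 0.5357.
Terminal payoffs: V(2,0)=0.0000, V(2,1)=164.0820, V(2,2)=276.1380
Node (1,0) S=118.9000: V=(p*·164.0820+(1−p*)·0.0000)/1.12=78.4831; Δ=(164.0820−0.0000)/(164.0820−97.4980)=2.4643; B=V−Δ·S=-214.5205
Node (1,1) S=200.1000: V=(p*·276.1380+(1−p*)·164.0820)/1.12=200.1000; Δ=(276.1380−164.0820)/(276.1380−164.0820)=1.0000; B=V−Δ·S=0.0000
Node (0,0) S=145.0000: V=(p*·200.1000+(1−p*)·78.4831)/1.12=128.2455; Δ=(200.1000−78.4831)/(200.1000−118.9000)=1.4977; B=V−Δ·S=-88.9275
Check: Δ(0,0)·S0 + B(0,0) = 128.2455 = V0.

(0,0): Delta=1.4977 Bond=-88.9275
(1,0): Delta=2.4643 Bond=-214.5205
(1,1): Delta=1.0000 Bond=0.0000
V0=128.2455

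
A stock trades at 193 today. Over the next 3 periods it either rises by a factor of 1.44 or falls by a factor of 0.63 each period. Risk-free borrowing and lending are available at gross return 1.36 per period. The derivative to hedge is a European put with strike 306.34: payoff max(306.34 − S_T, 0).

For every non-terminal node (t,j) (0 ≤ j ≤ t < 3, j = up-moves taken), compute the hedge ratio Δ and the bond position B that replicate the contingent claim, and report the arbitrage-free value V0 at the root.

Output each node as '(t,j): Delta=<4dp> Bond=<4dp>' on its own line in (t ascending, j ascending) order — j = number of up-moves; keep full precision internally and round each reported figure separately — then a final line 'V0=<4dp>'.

(0,0): Delta=-0.2417 Bond=53.9868
(1,0): Delta=-1.0000 Bond=165.6250
(1,1): Delta=-0.2053 Bond=63.3177
(2,0): Delta=-1.0000 Bond=225.2500
(2,1): Delta=-1.0000 Bond=225.2500
(2,2): Delta=-0.1672 Bond=70.8640
V0=7.3407

No-arbitrage ⇒ martingale measure with p* = (R−d)/(u−d) = 0.9012.
Terminal payoffs: V(3,0)=258.0809, V(3,1)=196.0336, V(3,2)=54.2110, V(3,3)=0.0000
  t=2,j=0: stock 76.6017 → up 110.3064 (V=196.0336), down 48.2591 (V=258.0809). Price 148.6483; hedge Δ=-1.0000, bond B=225.2500.
  t=2,j=1: stock 175.0896 → up 252.1290 (V=54.2110), down 110.3064 (V=196.0336). Price 50.1604; hedge Δ=-1.0000, bond B=225.2500.
  t=2,j=2: stock 400.2048 → up 576.2949 (V=0.0000), down 252.1290 (V=54.2110). Price 3.9369; hedge Δ=-0.1672, bond B=70.8640.
  t=1,j=0: stock 121.5900 → up 175.0896 (V=50.1604), down 76.6017 (V=148.6483). Price 44.0350; hedge Δ=-1.0000, bond B=165.6250.
  t=1,j=1: stock 277.9200 → up 400.2048 (V=3.9369), down 175.0896 (V=50.1604). Price 6.2516; hedge Δ=-0.2053, bond B=63.3177.
  t=0,j=0: stock 193.0000 → up 277.9200 (V=6.2516), down 121.5900 (V=44.0350). Price 7.3407; hedge Δ=-0.2417, bond B=53.9868.
Self-financing check: at every node Δ·S+B equals the discounted successor values.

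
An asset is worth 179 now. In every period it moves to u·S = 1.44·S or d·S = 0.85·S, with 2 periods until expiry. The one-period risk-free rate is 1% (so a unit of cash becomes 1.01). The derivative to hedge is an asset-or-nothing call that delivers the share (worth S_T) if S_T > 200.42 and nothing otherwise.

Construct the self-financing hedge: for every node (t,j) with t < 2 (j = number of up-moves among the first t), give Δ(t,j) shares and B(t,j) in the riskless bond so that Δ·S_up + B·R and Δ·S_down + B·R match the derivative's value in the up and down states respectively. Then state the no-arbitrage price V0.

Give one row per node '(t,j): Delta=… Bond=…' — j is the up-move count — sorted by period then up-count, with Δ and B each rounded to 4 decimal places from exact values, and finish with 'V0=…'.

No-arbitrage ⇒ martingale measure with p* = (R−d)/(u−d) = 0.2712.
Terminal values V(2,·): V(2,0)=0.0000, V(2,1)=219.0960, V(2,2)=371.1744
(1,0): S=152.1500. Δ = (V_up−V_dn)/(S_up−S_dn) = (219.0960−0.0000)/(219.0960−129.3275) = 2.4407. V = [p*·219.0960 + (1−p*)·0.0000]/1.01 = 58.8276. B = V − Δ·S = -312.5216.
(1,1): S=257.7600. Δ = (V_up−V_dn)/(S_up−S_dn) = (371.1744−219.0960)/(371.1744−219.0960) = 1.0000. V = [p*·371.1744 + (1−p*)·219.0960]/1.01 = 257.7600. B = V − Δ·S = 0.0000.
(0,0): S=179.0000. Δ = (V_up−V_dn)/(S_up−S_dn) = (257.7600−58.8276)/(257.7600−152.1500) = 1.8837. V = [p*·257.7600 + (1−p*)·58.8276]/1.01 = 111.6588. B = V − Δ·S = -225.5148.
The time-0 hedge costs 111.6588, which is the no-arbitrage price.

(0,0): Delta=1.8837 Bond=-225.5148
(1,0): Delta=2.4407 Bond=-312.5216
(1,1): Delta=1.0000 Bond=0.0000
V0=111.6588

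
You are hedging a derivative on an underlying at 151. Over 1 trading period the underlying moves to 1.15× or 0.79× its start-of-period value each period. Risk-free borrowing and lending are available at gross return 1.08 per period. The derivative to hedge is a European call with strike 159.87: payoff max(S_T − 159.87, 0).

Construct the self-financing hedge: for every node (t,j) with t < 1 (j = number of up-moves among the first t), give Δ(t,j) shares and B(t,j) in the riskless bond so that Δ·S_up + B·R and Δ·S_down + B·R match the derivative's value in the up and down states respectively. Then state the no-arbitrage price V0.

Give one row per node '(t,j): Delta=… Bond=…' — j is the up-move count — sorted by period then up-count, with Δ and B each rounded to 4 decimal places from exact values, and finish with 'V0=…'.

(0,0): Delta=0.2535 Bond=-27.9995
V0=10.2783

Risk-neutral probability p* = (R−d)/(u−d) = (1.08−0.79)/(1.15−0.79) = 0.8056.
At expiry t=1: V(1,0)=0.0000, V(1,1)=13.7800
Node (0,0) S=151.0000: V=(p*·13.7800+(1−p*)·0.0000)/1.08=10.2783; Δ=(13.7800−0.0000)/(173.6500−119.2900)=0.2535; B=V−Δ·S=-27.9995
Root portfolio cost Δ·151+B reproduces V0=10.2783.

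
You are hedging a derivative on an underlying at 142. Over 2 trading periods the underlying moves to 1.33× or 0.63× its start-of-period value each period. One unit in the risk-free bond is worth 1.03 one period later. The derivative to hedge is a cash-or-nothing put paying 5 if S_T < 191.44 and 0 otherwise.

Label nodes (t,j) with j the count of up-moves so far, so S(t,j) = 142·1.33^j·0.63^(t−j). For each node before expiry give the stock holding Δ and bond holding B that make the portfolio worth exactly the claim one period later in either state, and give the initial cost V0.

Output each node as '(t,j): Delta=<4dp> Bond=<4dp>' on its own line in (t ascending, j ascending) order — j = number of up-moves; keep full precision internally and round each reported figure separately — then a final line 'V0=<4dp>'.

(0,0): Delta=-0.0279 Bond=7.1368
(1,0): Delta=0.0000 Bond=4.8544
(1,1): Delta=-0.0378 Bond=9.2233
V0=3.1740

Under the risk-neutral measure, an up-move has probability p* = (R−d)/(u−d) = 0.5714 and values discount at R = 1.03.
Terminal values V(2,·): V(2,0)=5.0000, V(2,1)=5.0000, V(2,2)=0.0000
(1,0): S=89.4600. Δ = (V_up−V_dn)/(S_up−S_dn) = (5.0000−5.0000)/(118.9818−56.3598) = 0.0000. V = [p*·5.0000 + (1−p*)·5.0000]/1.03 = 4.8544. B = V − Δ·S = 4.8544.
(1,1): S=188.8600. Δ = (V_up−V_dn)/(S_up−S_dn) = (0.0000−5.0000)/(251.1838−118.9818) = -0.0378. V = [p*·0.0000 + (1−p*)·5.0000]/1.03 = 2.0804. B = V − Δ·S = 9.2233.
(0,0): S=142.0000. Δ = (V_up−V_dn)/(S_up−S_dn) = (2.0804−4.8544)/(188.8600−89.4600) = -0.0279. V = [p*·2.0804 + (1−p*)·4.8544]/1.03 = 3.1740. B = V − Δ·S = 7.1368.
The time-0 hedge costs 3.1740, which is the no-arbitrage price.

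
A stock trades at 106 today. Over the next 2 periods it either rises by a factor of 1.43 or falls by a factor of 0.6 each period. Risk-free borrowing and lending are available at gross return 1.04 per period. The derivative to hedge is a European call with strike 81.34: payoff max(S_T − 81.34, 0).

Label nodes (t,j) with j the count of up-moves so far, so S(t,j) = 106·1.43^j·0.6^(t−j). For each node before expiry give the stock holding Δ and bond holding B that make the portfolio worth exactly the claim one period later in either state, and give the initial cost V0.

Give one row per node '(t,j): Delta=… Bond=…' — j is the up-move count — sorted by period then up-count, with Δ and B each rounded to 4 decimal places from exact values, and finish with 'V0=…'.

Under the risk-neutral measure, an up-move has probability p* = (R−d)/(u−d) = 0.5301 and values discount at R = 1.04.
Terminal payoffs: V(2,0)=0.0000, V(2,1)=9.6080, V(2,2)=135.4194
(1,0): S=63.6000. Δ = (V_up−V_dn)/(S_up−S_dn) = (9.6080−0.0000)/(90.9480−38.1600) = 0.1820. V = [p*·9.6080 + (1−p*)·0.0000]/1.04 = 4.8975. B = V − Δ·S = -6.6784.
(1,1): S=151.5800. Δ = (V_up−V_dn)/(S_up−S_dn) = (135.4194−9.6080)/(216.7594−90.9480) = 1.0000. V = [p*·135.4194 + (1−p*)·9.6080]/1.04 = 73.3685. B = V − Δ·S = -78.2115.
(0,0): S=106.0000. Δ = (V_up−V_dn)/(S_up−S_dn) = (73.3685−4.8975)/(151.5800−63.6000) = 0.7783. V = [p*·73.3685 + (1−p*)·4.8975]/1.04 = 39.6109. B = V − Δ·S = -42.8842.
Self-financing check: at every node Δ·S+B equals the discounted successor values.

(0,0): Delta=0.7783 Bond=-42.8842
(1,0): Delta=0.1820 Bond=-6.6784
(1,1): Delta=1.0000 Bond=-78.2115
V0=39.6109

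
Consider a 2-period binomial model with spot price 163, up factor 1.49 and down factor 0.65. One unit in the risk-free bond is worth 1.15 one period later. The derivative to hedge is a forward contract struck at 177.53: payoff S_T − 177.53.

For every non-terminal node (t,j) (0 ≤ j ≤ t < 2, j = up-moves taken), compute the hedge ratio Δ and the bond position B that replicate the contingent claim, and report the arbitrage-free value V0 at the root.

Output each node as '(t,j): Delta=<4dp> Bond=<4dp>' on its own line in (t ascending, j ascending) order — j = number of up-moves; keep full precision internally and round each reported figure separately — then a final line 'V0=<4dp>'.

(0,0): Delta=1.0000 Bond=-134.2382
(1,0): Delta=1.0000 Bond=-154.3739
(1,1): Delta=1.0000 Bond=-154.3739
V0=28.7618

Under the risk-neutral measure, an up-move has probability p* = (R−d)/(u−d) = 0.5952 and values discount at R = 1.15.
Payoff layer (t=2): V(2,0)=-108.6625, V(2,1)=-19.6645, V(2,2)=184.3463
  t=1,j=0: stock 105.9500 → up 157.8655 (V=-19.6645), down 68.8675 (V=-108.6625). Price -48.4239; hedge Δ=1.0000, bond B=-154.3739.
  t=1,j=1: stock 242.8700 → up 361.8763 (V=184.3463), down 157.8655 (V=-19.6645). Price 88.4961; hedge Δ=1.0000, bond B=-154.3739.
  t=0,j=0: stock 163.0000 → up 242.8700 (V=88.4961), down 105.9500 (V=-48.4239). Price 28.7618; hedge Δ=1.0000, bond B=-134.2382.
Each (Δ,B) replicates both successor values, so the strategy is self-financing and V0 is arbitrage-free.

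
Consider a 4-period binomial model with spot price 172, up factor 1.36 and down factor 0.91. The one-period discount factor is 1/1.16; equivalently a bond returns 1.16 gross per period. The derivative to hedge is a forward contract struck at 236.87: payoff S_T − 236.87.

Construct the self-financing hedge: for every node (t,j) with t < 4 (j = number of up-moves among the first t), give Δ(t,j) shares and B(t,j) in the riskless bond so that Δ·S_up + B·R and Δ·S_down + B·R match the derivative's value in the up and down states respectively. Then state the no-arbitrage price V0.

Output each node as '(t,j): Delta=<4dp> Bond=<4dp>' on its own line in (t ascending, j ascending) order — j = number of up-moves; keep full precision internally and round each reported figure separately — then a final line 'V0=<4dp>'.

(0,0): Delta=1.0000 Bond=-130.8212
(1,0): Delta=1.0000 Bond=-151.7526
(1,1): Delta=1.0000 Bond=-151.7526
(2,0): Delta=1.0000 Bond=-176.0330
(2,1): Delta=1.0000 Bond=-176.0330
(2,2): Delta=1.0000 Bond=-176.0330
(3,0): Delta=1.0000 Bond=-204.1983
(3,1): Delta=1.0000 Bond=-204.1983
(3,2): Delta=1.0000 Bond=-204.1983
(3,3): Delta=1.0000 Bond=-204.1983
V0=41.1788

Under the risk-neutral measure, an up-move has probability p* = (R−d)/(u−d) = 0.5556 and values discount at R = 1.16.
At expiry t=4: V(4,0)=-118.9211, V(4,1)=-60.5947, V(4,2)=26.5744, V(4,3)=156.8492, V(4,4)=351.5455
(3,0): S=129.6142. Δ = (V_up−V_dn)/(S_up−S_dn) = (-60.5947−-118.9211)/(176.2753−117.9489) = 1.0000. V = [p*·-60.5947 + (1−p*)·-118.9211]/1.16 = -74.5841. B = V − Δ·S = -204.1983.
(3,1): S=193.7092. Δ = (V_up−V_dn)/(S_up−S_dn) = (26.5744−-60.5947)/(263.4444−176.2753) = 1.0000. V = [p*·26.5744 + (1−p*)·-60.5947]/1.16 = -10.4891. B = V − Δ·S = -204.1983.
(3,2): S=289.4994. Δ = (V_up−V_dn)/(S_up−S_dn) = (156.8492−26.5744)/(393.7192−263.4444) = 1.0000. V = [p*·156.8492 + (1−p*)·26.5744]/1.16 = 85.3011. B = V − Δ·S = -204.1983.
(3,3): S=432.6584. Δ = (V_up−V_dn)/(S_up−S_dn) = (351.5455−156.8492)/(588.4155−393.7192) = 1.0000. V = [p*·351.5455 + (1−p*)·156.8492]/1.16 = 228.4602. B = V − Δ·S = -204.1983.
(2,0): S=142.4332. Δ = (V_up−V_dn)/(S_up−S_dn) = (-10.4891−-74.5841)/(193.7092−129.6142) = 1.0000. V = [p*·-10.4891 + (1−p*)·-74.5841]/1.16 = -33.5998. B = V − Δ·S = -176.0330.
(2,1): S=212.8672. Δ = (V_up−V_dn)/(S_up−S_dn) = (85.3011−-10.4891)/(289.4994−193.7092) = 1.0000. V = [p*·85.3011 + (1−p*)·-10.4891]/1.16 = 36.8342. B = V − Δ·S = -176.0330.
(2,2): S=318.1312. Δ = (V_up−V_dn)/(S_up−S_dn) = (228.4602−85.3011)/(432.6584−289.4994) = 1.0000. V = [p*·228.4602 + (1−p*)·85.3011]/1.16 = 142.0982. B = V − Δ·S = -176.0330.
(1,0): S=156.5200. Δ = (V_up−V_dn)/(S_up−S_dn) = (36.8342−-33.5998)/(212.8672−142.4332) = 1.0000. V = [p*·36.8342 + (1−p*)·-33.5998]/1.16 = 4.7674. B = V − Δ·S = -151.7526.
(1,1): S=233.9200. Δ = (V_up−V_dn)/(S_up−S_dn) = (142.0982−36.8342)/(318.1312−212.8672) = 1.0000. V = [p*·142.0982 + (1−p*)·36.8342]/1.16 = 82.1674. B = V − Δ·S = -151.7526.
(0,0): S=172.0000. Δ = (V_up−V_dn)/(S_up−S_dn) = (82.1674−4.7674)/(233.9200−156.5200) = 1.0000. V = [p*·82.1674 + (1−p*)·4.7674]/1.16 = 41.1788. B = V − Δ·S = -130.8212.
Check: Δ(0,0)·S0 + B(0,0) = 41.1788 = V0.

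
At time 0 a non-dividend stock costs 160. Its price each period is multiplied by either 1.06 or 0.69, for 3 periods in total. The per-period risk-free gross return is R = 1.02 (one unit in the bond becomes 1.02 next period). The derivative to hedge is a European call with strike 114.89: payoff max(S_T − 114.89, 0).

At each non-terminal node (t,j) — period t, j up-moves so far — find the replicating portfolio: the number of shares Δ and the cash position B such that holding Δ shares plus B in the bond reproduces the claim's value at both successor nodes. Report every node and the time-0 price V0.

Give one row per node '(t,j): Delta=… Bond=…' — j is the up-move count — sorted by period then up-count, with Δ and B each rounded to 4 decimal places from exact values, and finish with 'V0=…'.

(0,0): Delta=0.8877 Bond=-89.2230
(1,0): Delta=0.1960 Bond=-14.6365
(1,1): Delta=0.9423 Bond=-100.2646
(2,0): Delta=0.0000 Bond=0.0000
(2,1): Delta=0.2114 Bond=-16.7389
(2,2): Delta=1.0000 Bond=-112.6373
V0=52.8169

The replicating-portfolio and risk-neutral prices coincide; use p* = (1.02−0.69)/(1.06−0.69) = 0.8919 for the latter.
At expiry t=3: V(3,0)=0.0000, V(3,1)=0.0000, V(3,2)=9.1554, V(3,3)=75.6726
Node (2,0) S=76.1760: V=(p*·0.0000+(1−p*)·0.0000)/1.02=0.0000; Δ=(0.0000−0.0000)/(80.7466−52.5614)=0.0000; B=V−Δ·S=0.0000
Node (2,1) S=117.0240: V=(p*·9.1554+(1−p*)·0.0000)/1.02=8.0056; Δ=(9.1554−0.0000)/(124.0454−80.7466)=0.2114; B=V−Δ·S=-16.7389
Node (2,2) S=179.7760: V=(p*·75.6726+(1−p*)·9.1554)/1.02=67.1387; Δ=(75.6726−9.1554)/(190.5626−124.0454)=1.0000; B=V−Δ·S=-112.6373
Node (1,0) S=110.4000: V=(p*·8.0056+(1−p*)·0.0000)/1.02=7.0001; Δ=(8.0056−0.0000)/(117.0240−76.1760)=0.1960; B=V−Δ·S=-14.6365
Node (1,1) S=169.6000: V=(p*·67.1387+(1−p*)·8.0056)/1.02=59.5549; Δ=(67.1387−8.0056)/(179.7760−117.0240)=0.9423; B=V−Δ·S=-100.2646
Node (0,0) S=160.0000: V=(p*·59.5549+(1−p*)·7.0001)/1.02=52.8169; Δ=(59.5549−7.0001)/(169.6000−110.4000)=0.8877; B=V−Δ·S=-89.2230
Root portfolio cost Δ·160+B reproduces V0=52.8169.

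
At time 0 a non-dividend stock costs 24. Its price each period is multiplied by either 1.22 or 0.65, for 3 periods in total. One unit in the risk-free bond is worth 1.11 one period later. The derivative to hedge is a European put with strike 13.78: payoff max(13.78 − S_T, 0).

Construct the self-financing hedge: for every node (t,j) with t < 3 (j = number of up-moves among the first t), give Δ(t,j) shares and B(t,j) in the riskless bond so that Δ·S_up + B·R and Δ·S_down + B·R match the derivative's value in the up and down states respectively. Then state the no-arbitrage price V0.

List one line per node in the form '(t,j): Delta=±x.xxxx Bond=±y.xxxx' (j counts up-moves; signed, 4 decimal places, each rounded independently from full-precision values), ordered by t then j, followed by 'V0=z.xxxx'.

(0,0): Delta=-0.0388 Bond=1.0622
(1,0): Delta=-0.2282 Bond=4.1339
(1,1): Delta=-0.0147 Bond=0.4724
(2,0): Delta=-1.0000 Bond=12.4144
(2,1): Delta=-0.1299 Bond=2.7173
(2,2): Delta=0.0000 Bond=0.0000
V0=0.1307

Risk-neutral probability p* = (R−d)/(u−d) = (1.11−0.65)/(1.22−0.65) = 0.8070.
At expiry t=3: V(3,0)=7.1890, V(3,1)=1.4092, V(3,2)=0.0000, V(3,3)=0.0000
Node (2,0) S=10.1400: V=(p*·1.4092+(1−p*)·7.1890)/1.11=2.2744; Δ=(1.4092−7.1890)/(12.3708−6.5910)=-1.0000; B=V−Δ·S=12.4144
Node (2,1) S=19.0320: V=(p*·0.0000+(1−p*)·1.4092)/1.11=0.2450; Δ=(0.0000−1.4092)/(23.2190−12.3708)=-0.1299; B=V−Δ·S=2.7173
Node (2,2) S=35.7216: V=(p*·0.0000+(1−p*)·0.0000)/1.11=0.0000; Δ=(0.0000−0.0000)/(43.5804−23.2190)=0.0000; B=V−Δ·S=0.0000
Node (1,0) S=15.6000: V=(p*·0.2450+(1−p*)·2.2744)/1.11=0.5736; Δ=(0.2450−2.2744)/(19.0320−10.1400)=-0.2282; B=V−Δ·S=4.1339
Node (1,1) S=29.2800: V=(p*·0.0000+(1−p*)·0.2450)/1.11=0.0426; Δ=(0.0000−0.2450)/(35.7216−19.0320)=-0.0147; B=V−Δ·S=0.4724
Node (0,0) S=24.0000: V=(p*·0.0426+(1−p*)·0.5736)/1.11=0.1307; Δ=(0.0426−0.5736)/(29.2800−15.6000)=-0.0388; B=V−Δ·S=1.0622
Self-financing check: at every node Δ·S+B equals the discounted successor values.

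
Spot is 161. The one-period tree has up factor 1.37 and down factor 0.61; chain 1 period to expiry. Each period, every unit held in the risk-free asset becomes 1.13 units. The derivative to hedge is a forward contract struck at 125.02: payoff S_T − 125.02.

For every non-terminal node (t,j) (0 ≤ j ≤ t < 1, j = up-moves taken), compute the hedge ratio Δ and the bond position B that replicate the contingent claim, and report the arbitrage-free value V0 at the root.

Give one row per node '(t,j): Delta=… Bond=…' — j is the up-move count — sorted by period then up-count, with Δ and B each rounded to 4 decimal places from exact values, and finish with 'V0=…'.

Since d<R<u, set p* = (R−d)/(u−d) = 0.6842; price each node as the discounted p*-expectation of its children.
At expiry t=1: V(1,0)=-26.8100, V(1,1)=95.5500
(0,0): S=161.0000. Δ = (V_up−V_dn)/(S_up−S_dn) = (95.5500−-26.8100)/(220.5700−98.2100) = 1.0000. V = [p*·95.5500 + (1−p*)·-26.8100]/1.13 = 50.3628. B = V − Δ·S = -110.6372.
Check: Δ(0,0)·S0 + B(0,0) = 50.3628 = V0.

(0,0): Delta=1.0000 Bond=-110.6372
V0=50.3628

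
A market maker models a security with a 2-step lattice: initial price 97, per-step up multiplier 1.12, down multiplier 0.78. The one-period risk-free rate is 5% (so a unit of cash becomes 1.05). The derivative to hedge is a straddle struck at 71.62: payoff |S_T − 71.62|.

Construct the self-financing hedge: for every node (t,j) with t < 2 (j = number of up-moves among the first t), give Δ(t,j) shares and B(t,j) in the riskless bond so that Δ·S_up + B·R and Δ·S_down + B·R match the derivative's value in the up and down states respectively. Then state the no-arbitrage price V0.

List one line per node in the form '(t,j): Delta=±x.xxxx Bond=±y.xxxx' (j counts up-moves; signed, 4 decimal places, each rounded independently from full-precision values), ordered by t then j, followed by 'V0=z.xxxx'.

(0,0): Delta=0.8501 Bond=-49.4533
(1,0): Delta=0.0200 Bond=10.8819
(1,1): Delta=1.0000 Bond=-68.2095
V0=33.0078

Risk-neutral probability p* = (R−d)/(u−d) = (1.05−0.78)/(1.12−0.78) = 0.7941.
At expiry t=2: V(2,0)=12.6052, V(2,1)=13.1192, V(2,2)=50.0568
  t=1,j=0: stock 75.6600 → up 84.7392 (V=13.1192), down 59.0148 (V=12.6052). Price 12.3937; hedge Δ=0.0200, bond B=10.8819.
  t=1,j=1: stock 108.6400 → up 121.6768 (V=50.0568), down 84.7392 (V=13.1192). Price 40.4305; hedge Δ=1.0000, bond B=-68.2095.
  t=0,j=0: stock 97.0000 → up 108.6400 (V=40.4305), down 75.6600 (V=12.3937). Price 33.0078; hedge Δ=0.8501, bond B=-49.4533.
Each (Δ,B) replicates both successor values, so the strategy is self-financing and V0 is arbitrage-free.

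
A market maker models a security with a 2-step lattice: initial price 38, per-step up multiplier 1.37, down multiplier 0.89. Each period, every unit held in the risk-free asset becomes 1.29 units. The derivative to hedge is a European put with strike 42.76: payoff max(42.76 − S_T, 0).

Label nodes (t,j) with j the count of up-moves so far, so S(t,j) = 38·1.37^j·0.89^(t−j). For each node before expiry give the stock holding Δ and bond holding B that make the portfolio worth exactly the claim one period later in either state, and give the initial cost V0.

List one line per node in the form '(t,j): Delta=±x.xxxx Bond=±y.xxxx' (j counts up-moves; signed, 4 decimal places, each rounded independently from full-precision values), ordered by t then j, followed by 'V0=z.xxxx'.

The replicating-portfolio and risk-neutral prices coincide; use p* = (1.29−0.89)/(1.37−0.89) = 0.8333 for the latter.
At expiry t=2: V(2,0)=12.6602, V(2,1)=0.0000, V(2,2)=0.0000
  t=1,j=0: stock 33.8200 → up 46.3334 (V=0.0000), down 30.0998 (V=12.6602). Price 1.6357; hedge Δ=-0.7799, bond B=28.0111.
  t=1,j=1: stock 52.0600 → up 71.3222 (V=0.0000), down 46.3334 (V=0.0000). Price 0.0000; hedge Δ=0.0000, bond B=0.0000.
  t=0,j=0: stock 38.0000 → up 52.0600 (V=0.0000), down 33.8200 (V=1.6357). Price 0.2113; hedge Δ=-0.0897, bond B=3.6190.
Root portfolio cost Δ·38+B reproduces V0=0.2113.

(0,0): Delta=-0.0897 Bond=3.6190
(1,0): Delta=-0.7799 Bond=28.0111
(1,1): Delta=0.0000 Bond=0.0000
V0=0.2113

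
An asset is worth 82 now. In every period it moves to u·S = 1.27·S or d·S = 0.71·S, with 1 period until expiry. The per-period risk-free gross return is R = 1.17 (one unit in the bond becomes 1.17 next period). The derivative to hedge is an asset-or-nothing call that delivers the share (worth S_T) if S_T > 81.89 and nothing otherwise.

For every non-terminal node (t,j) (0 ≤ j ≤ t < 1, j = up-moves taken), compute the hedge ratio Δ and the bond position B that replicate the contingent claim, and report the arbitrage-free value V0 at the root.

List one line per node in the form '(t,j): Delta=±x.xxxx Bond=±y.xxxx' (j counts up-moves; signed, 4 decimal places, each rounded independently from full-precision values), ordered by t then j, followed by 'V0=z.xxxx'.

Risk-neutral probability p* = (R−d)/(u−d) = (1.17−0.71)/(1.27−0.71) = 0.8214.
Payoff layer (t=1): V(1,0)=0.0000, V(1,1)=104.1400
Node (0,0) S=82.0000: V=(p*·104.1400+(1−p*)·0.0000)/1.17=73.1142; Δ=(104.1400−0.0000)/(104.1400−58.2200)=2.2679; B=V−Δ·S=-112.8501
Each (Δ,B) replicates both successor values, so the strategy is self-financing and V0 is arbitrage-free.

(0,0): Delta=2.2679 Bond=-112.8501
V0=73.1142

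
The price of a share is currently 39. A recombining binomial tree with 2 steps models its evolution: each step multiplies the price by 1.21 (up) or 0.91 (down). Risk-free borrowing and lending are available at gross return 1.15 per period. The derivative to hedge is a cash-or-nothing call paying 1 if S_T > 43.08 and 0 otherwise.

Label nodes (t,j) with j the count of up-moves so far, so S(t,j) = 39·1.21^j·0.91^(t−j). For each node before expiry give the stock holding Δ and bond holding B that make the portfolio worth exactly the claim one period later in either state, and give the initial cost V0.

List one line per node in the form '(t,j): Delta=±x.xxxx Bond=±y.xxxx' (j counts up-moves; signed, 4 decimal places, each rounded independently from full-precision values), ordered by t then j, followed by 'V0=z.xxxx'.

(0,0): Delta=0.0595 Bond=-1.8349
(1,0): Delta=0.0000 Bond=0.0000
(1,1): Delta=0.0706 Bond=-2.6377
V0=0.4839

Risk-neutral probability p* = (R−d)/(u−d) = (1.15−0.91)/(1.21−0.91) = 0.8000.
Terminal values V(2,·): V(2,0)=0.0000, V(2,1)=0.0000, V(2,2)=1.0000
  t=1,j=0: stock 35.4900 → up 42.9429 (V=0.0000), down 32.2959 (V=0.0000). Price 0.0000; hedge Δ=0.0000, bond B=0.0000.
  t=1,j=1: stock 47.1900 → up 57.0999 (V=1.0000), down 42.9429 (V=0.0000). Price 0.6957; hedge Δ=0.0706, bond B=-2.6377.
  t=0,j=0: stock 39.0000 → up 47.1900 (V=0.6957), down 35.4900 (V=0.0000). Price 0.4839; hedge Δ=0.0595, bond B=-1.8349.
Each (Δ,B) replicates both successor values, so the strategy is self-financing and V0 is arbitrage-free.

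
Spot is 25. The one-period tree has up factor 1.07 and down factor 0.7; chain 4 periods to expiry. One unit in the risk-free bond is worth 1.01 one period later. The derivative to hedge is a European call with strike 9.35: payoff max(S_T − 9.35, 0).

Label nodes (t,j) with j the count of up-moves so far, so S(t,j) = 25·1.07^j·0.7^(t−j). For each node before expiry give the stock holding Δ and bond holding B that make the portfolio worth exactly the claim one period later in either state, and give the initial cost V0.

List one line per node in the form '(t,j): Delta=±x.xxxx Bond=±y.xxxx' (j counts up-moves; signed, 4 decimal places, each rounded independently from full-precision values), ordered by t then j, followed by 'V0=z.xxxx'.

(0,0): Delta=0.9974 Bond=-8.9148
(1,0): Delta=0.9802 Bond=-8.7031
(1,1): Delta=0.9995 Bond=-9.0621
(2,0): Delta=0.8556 Bond=-7.2644
(2,1): Delta=0.9960 Bond=-9.0854
(2,2): Delta=1.0000 Bond=-9.1658
(3,0): Delta=0.0000 Bond=0.0000
(3,1): Delta=0.9640 Bond=-8.7571
(3,2): Delta=1.0000 Bond=-9.2574
(3,3): Delta=1.0000 Bond=-9.2574
V0=16.0195

No-arbitrage ⇒ martingale measure with p* = (R−d)/(u−d) = 0.8378.
At expiry t=4: V(4,0)=0.0000, V(4,1)=0.0000, V(4,2)=4.6750, V(4,3)=12.0883, V(4,4)=23.4199
Node (3,0) S=8.5750: V=(p*·0.0000+(1−p*)·0.0000)/1.01=0.0000; Δ=(0.0000−0.0000)/(9.1752−6.0025)=0.0000; B=V−Δ·S=0.0000
Node (3,1) S=13.1075: V=(p*·4.6750+(1−p*)·0.0000)/1.01=3.8781; Δ=(4.6750−0.0000)/(14.0250−9.1752)=0.9640; B=V−Δ·S=-8.7571
Node (3,2) S=20.0358: V=(p*·12.0883+(1−p*)·4.6750)/1.01=10.7783; Δ=(12.0883−4.6750)/(21.4383−14.0250)=1.0000; B=V−Δ·S=-9.2574
Node (3,3) S=30.6261: V=(p*·23.4199+(1−p*)·12.0883)/1.01=21.3686; Δ=(23.4199−12.0883)/(32.7699−21.4383)=1.0000; B=V−Δ·S=-9.2574
Node (2,0) S=12.2500: V=(p*·3.8781+(1−p*)·0.0000)/1.01=3.2171; Δ=(3.8781−0.0000)/(13.1075−8.5750)=0.8556; B=V−Δ·S=-7.2644
Node (2,1) S=18.7250: V=(p*·10.7783+(1−p*)·3.8781)/1.01=9.5637; Δ=(10.7783−3.8781)/(20.0358−13.1075)=0.9960; B=V−Δ·S=-9.0854
Node (2,2) S=28.6225: V=(p*·21.3686+(1−p*)·10.7783)/1.01=19.4567; Δ=(21.3686−10.7783)/(30.6261−20.0358)=1.0000; B=V−Δ·S=-9.1658
Node (1,0) S=17.5000: V=(p*·9.5637+(1−p*)·3.2171)/1.01=8.4500; Δ=(9.5637−3.2171)/(18.7250−12.2500)=0.9802; B=V−Δ·S=-8.7031
Node (1,1) S=26.7500: V=(p*·19.4567+(1−p*)·9.5637)/1.01=17.6757; Δ=(19.4567−9.5637)/(28.6225−18.7250)=0.9995; B=V−Δ·S=-9.0621
Node (0,0) S=25.0000: V=(p*·17.6757+(1−p*)·8.4500)/1.01=16.0195; Δ=(17.6757−8.4500)/(26.7500−17.5000)=0.9974; B=V−Δ·S=-8.9148
The time-0 hedge costs 16.0195, which is the no-arbitrage price.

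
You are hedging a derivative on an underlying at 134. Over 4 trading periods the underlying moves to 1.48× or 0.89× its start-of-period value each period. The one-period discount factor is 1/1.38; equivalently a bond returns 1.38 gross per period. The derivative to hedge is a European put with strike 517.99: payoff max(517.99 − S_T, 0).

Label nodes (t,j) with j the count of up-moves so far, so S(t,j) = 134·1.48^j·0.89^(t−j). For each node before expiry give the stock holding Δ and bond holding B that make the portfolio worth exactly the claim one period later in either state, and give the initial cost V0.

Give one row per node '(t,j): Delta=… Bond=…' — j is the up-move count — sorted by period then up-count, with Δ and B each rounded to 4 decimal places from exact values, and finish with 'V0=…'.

(0,0): Delta=-0.6556 Bond=113.0611
(1,0): Delta=-1.0000 Bond=197.0989
(1,1): Delta=-0.6133 Bond=147.6418
(2,0): Delta=-1.0000 Bond=271.9964
(2,1): Delta=-1.0000 Bond=271.9964
(2,2): Delta=-0.5659 Bond=189.8169
(3,0): Delta=-1.0000 Bond=375.3551
(3,1): Delta=-1.0000 Bond=375.3551
(3,2): Delta=-1.0000 Bond=375.3551
(3,3): Delta=-0.5126 Bond=238.8029
V0=25.2123

Risk-neutral probability p* = (R−d)/(u−d) = (1.38−0.89)/(1.48−0.89) = 0.8305.
Terminal payoffs: V(4,0)=433.9154, V(4,1)=378.1805, V(4,2)=285.4979, V(4,3)=131.3739, V(4,4)=0.0000
Node (3,0) S=94.4658: V=(p*·378.1805+(1−p*)·433.9154)/1.38=280.8892; Δ=(378.1805−433.9154)/(139.8095−84.0746)=-1.0000; B=V−Δ·S=375.3551
Node (3,1) S=157.0893: V=(p*·285.4979+(1−p*)·378.1805)/1.38=218.2658; Δ=(285.4979−378.1805)/(232.4921−139.8095)=-1.0000; B=V−Δ·S=375.3551
Node (3,2) S=261.2271: V=(p*·131.3739+(1−p*)·285.4979)/1.38=114.1280; Δ=(131.3739−285.4979)/(386.6161−232.4921)=-1.0000; B=V−Δ·S=375.3551
Node (3,3) S=434.4001: V=(p*·0.0000+(1−p*)·131.3739)/1.38=16.1353; Δ=(0.0000−131.3739)/(642.9122−386.6161)=-0.5126; B=V−Δ·S=238.8029
Node (2,0) S=106.1414: V=(p*·218.2658+(1−p*)·280.8892)/1.38=165.8550; Δ=(218.2658−280.8892)/(157.0893−94.4658)=-1.0000; B=V−Δ·S=271.9964
Node (2,1) S=176.5048: V=(p*·114.1280+(1−p*)·218.2658)/1.38=95.4916; Δ=(114.1280−218.2658)/(261.2271−157.0893)=-1.0000; B=V−Δ·S=271.9964
Node (2,2) S=293.5136: V=(p*·16.1353+(1−p*)·114.1280)/1.38=23.7277; Δ=(16.1353−114.1280)/(434.4001−261.2271)=-0.5659; B=V−Δ·S=189.8169
Node (1,0) S=119.2600: V=(p*·95.4916+(1−p*)·165.8550)/1.38=77.8389; Δ=(95.4916−165.8550)/(176.5048−106.1414)=-1.0000; B=V−Δ·S=197.0989
Node (1,1) S=198.3200: V=(p*·23.7277+(1−p*)·95.4916)/1.38=26.0080; Δ=(23.7277−95.4916)/(293.5136−176.5048)=-0.6133; B=V−Δ·S=147.6418
Node (0,0) S=134.0000: V=(p*·26.0080+(1−p*)·77.8389)/1.38=25.2123; Δ=(26.0080−77.8389)/(198.3200−119.2600)=-0.6556; B=V−Δ·S=113.0611
Each (Δ,B) replicates both successor values, so the strategy is self-financing and V0 is arbitrage-free.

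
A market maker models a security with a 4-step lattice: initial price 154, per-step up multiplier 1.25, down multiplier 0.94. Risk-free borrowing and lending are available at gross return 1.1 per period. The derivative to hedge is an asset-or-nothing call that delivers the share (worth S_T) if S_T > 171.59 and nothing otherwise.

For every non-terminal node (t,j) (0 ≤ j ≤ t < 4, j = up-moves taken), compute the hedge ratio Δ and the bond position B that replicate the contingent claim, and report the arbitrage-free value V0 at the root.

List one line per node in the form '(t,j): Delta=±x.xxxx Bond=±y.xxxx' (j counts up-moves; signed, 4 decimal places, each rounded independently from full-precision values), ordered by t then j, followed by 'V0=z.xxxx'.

Risk-neutral probability p* = (R−d)/(u−d) = (1.1−0.94)/(1.25−0.94) = 0.5161.
Terminal payoffs: V(4,0)=0.0000, V(4,1)=0.0000, V(4,2)=212.6162, V(4,3)=282.7344, V(4,4)=375.9766
(3,0): S=127.9099. Δ = (V_up−V_dn)/(S_up−S_dn) = (0.0000−0.0000)/(159.8874−120.2353) = 0.0000. V = [p*·0.0000 + (1−p*)·0.0000]/1.1 = 0.0000. B = V − Δ·S = 0.0000.
(3,1): S=170.0930. Δ = (V_up−V_dn)/(S_up−S_dn) = (212.6162−0.0000)/(212.6162−159.8874) = 4.0323. V = [p*·212.6162 + (1−p*)·0.0000]/1.1 = 99.7613. B = V − Δ·S = -586.0976.
(3,2): S=226.1875. Δ = (V_up−V_dn)/(S_up−S_dn) = (282.7344−212.6162)/(282.7344−212.6162) = 1.0000. V = [p*·282.7344 + (1−p*)·212.6162]/1.1 = 226.1875. B = V − Δ·S = 0.0000.
(3,3): S=300.7812. Δ = (V_up−V_dn)/(S_up−S_dn) = (375.9766−282.7344)/(375.9766−282.7344) = 1.0000. V = [p*·375.9766 + (1−p*)·282.7344]/1.1 = 300.7812. B = V − Δ·S = 0.0000.
(2,0): S=136.0744. Δ = (V_up−V_dn)/(S_up−S_dn) = (99.7613−0.0000)/(170.0930−127.9099) = 2.3650. V = [p*·99.7613 + (1−p*)·0.0000]/1.1 = 46.8088. B = V − Δ·S = -275.0018.
(2,1): S=180.9500. Δ = (V_up−V_dn)/(S_up−S_dn) = (226.1875−99.7613)/(226.1875−170.0930) = 2.2538. V = [p*·226.1875 + (1−p*)·99.7613]/1.1 = 150.0123. B = V − Δ·S = -257.8142.
(2,2): S=240.6250. Δ = (V_up−V_dn)/(S_up−S_dn) = (300.7812−226.1875)/(300.7812−226.1875) = 1.0000. V = [p*·300.7812 + (1−p*)·226.1875]/1.1 = 240.6250. B = V − Δ·S = 0.0000.
(1,0): S=144.7600. Δ = (V_up−V_dn)/(S_up−S_dn) = (150.0123−46.8088)/(180.9500−136.0744) = 2.2998. V = [p*·150.0123 + (1−p*)·46.8088]/1.1 = 90.9774. B = V − Δ·S = -241.9371.
(1,1): S=192.5000. Δ = (V_up−V_dn)/(S_up−S_dn) = (240.6250−150.0123)/(240.6250−180.9500) = 1.5184. V = [p*·240.6250 + (1−p*)·150.0123]/1.1 = 178.8910. B = V − Δ·S = -113.4080.
(0,0): S=154.0000. Δ = (V_up−V_dn)/(S_up−S_dn) = (178.8910−90.9774)/(192.5000−144.7600) = 1.8415. V = [p*·178.8910 + (1−p*)·90.9774]/1.1 = 123.9565. B = V − Δ·S = -159.6359.
Root portfolio cost Δ·154+B reproduces V0=123.9565.

(0,0): Delta=1.8415 Bond=-159.6359
(1,0): Delta=2.2998 Bond=-241.9371
(1,1): Delta=1.5184 Bond=-113.4080
(2,0): Delta=2.3650 Bond=-275.0018
(2,1): Delta=2.2538 Bond=-257.8142
(2,2): Delta=1.0000 Bond=0.0000
(3,0): Delta=0.0000 Bond=0.0000
(3,1): Delta=4.0323 Bond=-586.0976
(3,2): Delta=1.0000 Bond=0.0000
(3,3): Delta=1.0000 Bond=0.0000
V0=123.9565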